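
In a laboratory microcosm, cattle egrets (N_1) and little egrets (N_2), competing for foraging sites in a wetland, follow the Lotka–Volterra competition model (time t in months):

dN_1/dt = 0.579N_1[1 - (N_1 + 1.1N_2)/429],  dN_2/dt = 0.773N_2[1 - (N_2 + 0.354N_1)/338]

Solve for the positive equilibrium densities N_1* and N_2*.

Setting both brackets to zero gives the nullclines N_1 + 1.1N_2 = 429 and 0.354N_1 + N_2 = 338.
Substituting N_2 = 338 - 0.354N_1 into the first: N_1(1 - 1.1·0.354) = 429 - 1.1·338.
So N_1* = 57.2/0.611 = 93.7, and then N_2* = 338 - 0.354·93.7 = 305.

N_1* ≈ 93.7, N_2* ≈ 305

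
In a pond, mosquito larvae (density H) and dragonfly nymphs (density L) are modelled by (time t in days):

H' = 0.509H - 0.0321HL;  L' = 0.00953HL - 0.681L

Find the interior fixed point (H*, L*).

Set dL/dt = 0 with L > 0: 0.00953H - 0.681 = 0, so H* = 0.681/0.00953 = 71.5.
Set dH/dt = 0 with H > 0: 0.509 - 0.0321L = 0, so L* = 0.509/0.0321 = 15.9.

H* ≈ 71.5, L* ≈ 15.9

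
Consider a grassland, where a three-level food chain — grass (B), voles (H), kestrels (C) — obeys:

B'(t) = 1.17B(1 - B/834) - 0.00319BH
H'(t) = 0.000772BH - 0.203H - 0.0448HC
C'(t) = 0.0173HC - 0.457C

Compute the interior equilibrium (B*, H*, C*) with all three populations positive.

B* ≈ 774, H* ≈ 26.4, C* ≈ 8.81

From dC/dt = 0: 0.0173H* = 0.457, so H* = 26.4.
From dB/dt = 0: 1.17(1 - B*/834) = 0.00319·26.4, giving B* = 834·(1 - 0.072) = 774.
From dH/dt = 0: 0.000772·774 - 0.203 = 0.0448C*, so C* = 0.394/0.0448 = 8.81.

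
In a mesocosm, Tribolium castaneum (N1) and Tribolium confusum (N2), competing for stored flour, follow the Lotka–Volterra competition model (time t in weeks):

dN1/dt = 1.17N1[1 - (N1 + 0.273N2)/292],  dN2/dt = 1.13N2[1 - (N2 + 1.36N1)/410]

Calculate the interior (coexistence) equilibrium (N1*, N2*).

Setting both brackets to zero gives the nullclines N1 + 0.273N2 = 292 and 1.36N1 + N2 = 410.
Substituting N2 = 410 - 1.36N1 into the first: N1(1 - 0.273·1.36) = 292 - 0.273·410.
So N1* = 180/0.629 = 286, and then N2* = 410 - 1.36·286 = 20.5.

N1* ≈ 286, N2* ≈ 20.5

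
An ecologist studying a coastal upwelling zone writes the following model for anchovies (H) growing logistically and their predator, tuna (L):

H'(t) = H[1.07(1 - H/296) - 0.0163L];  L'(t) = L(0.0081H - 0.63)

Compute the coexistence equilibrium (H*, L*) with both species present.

From dL/dt = 0 with L > 0: 0.0081H* = 0.63, so H* = 77.8.
Substitute into dH/dt = 0: 1.07(1 - 77.8/296) = 0.0163L*.
The bracket is 0.737, giving L* = 0.789/0.0163 = 48.4.

H* ≈ 77.8, L* ≈ 48.4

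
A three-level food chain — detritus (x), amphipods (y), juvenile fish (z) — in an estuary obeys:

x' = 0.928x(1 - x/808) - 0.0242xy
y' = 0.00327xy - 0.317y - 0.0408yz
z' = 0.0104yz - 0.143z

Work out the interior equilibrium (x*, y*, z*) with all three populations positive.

x* ≈ 518, y* ≈ 13.8, z* ≈ 33.8

From dz/dt = 0: 0.0104y* = 0.143, so y* = 13.8.
From dx/dt = 0: 0.928(1 - x*/808) = 0.0242·13.8, giving x* = 808·(1 - 0.359) = 518.
From dy/dt = 0: 0.00327·518 - 0.317 = 0.0408z*, so z* = 1.38/0.0408 = 33.8.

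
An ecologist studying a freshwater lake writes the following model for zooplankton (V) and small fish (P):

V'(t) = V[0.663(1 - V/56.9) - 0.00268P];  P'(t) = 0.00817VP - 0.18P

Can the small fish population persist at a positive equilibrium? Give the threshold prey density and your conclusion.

Threshold V = 22; K > 22, so yes, the predator persists.

The predator equation gives dP/dt > 0 only when V > 0.18/0.00817 = 22.
Without the predator, V → K = 56.9. Since 56.9 > 22, the predator can invade and persist.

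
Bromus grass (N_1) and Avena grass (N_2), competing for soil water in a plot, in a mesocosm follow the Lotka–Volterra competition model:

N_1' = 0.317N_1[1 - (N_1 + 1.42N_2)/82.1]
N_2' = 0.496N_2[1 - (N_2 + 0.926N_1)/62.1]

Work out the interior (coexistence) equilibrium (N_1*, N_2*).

N_1* ≈ 19.3, N_2* ≈ 44.2

Setting both brackets to zero gives the nullclines N_1 + 1.42N_2 = 82.1 and 0.926N_1 + N_2 = 62.1.
Substituting N_2 = 62.1 - 0.926N_1 into the first: N_1(1 - 1.42·0.926) = 82.1 - 1.42·62.1.
So N_1* = -6.08/-0.315 = 19.3, and then N_2* = 62.1 - 0.926·19.3 = 44.2.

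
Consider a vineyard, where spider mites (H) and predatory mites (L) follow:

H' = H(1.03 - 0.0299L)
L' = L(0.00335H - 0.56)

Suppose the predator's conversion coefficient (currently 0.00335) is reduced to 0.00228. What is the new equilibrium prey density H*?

H* ≈ 246

At the interior fixed point, setting dL/dt = 0 with L > 0 fixes H* = (predator death rate)/(HL coefficient) — independent of the other coefficients.
With the change, H* = 0.56/0.00228 = 246; it rises from 167.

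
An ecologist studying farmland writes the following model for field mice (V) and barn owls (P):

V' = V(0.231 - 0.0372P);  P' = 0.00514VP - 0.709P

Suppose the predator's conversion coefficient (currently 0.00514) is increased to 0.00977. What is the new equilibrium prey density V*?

V* ≈ 72.6

At the interior fixed point, setting dP/dt = 0 with P > 0 fixes V* = (predator death rate)/(VP coefficient) — independent of the other coefficients.
With the change, V* = 0.709/0.00977 = 72.6; it falls from 138.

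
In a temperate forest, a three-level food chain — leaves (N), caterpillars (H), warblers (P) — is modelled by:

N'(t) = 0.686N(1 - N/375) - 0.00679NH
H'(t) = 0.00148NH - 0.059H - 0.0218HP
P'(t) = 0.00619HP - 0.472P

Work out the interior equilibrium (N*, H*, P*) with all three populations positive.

N* ≈ 92, H* ≈ 76.3, P* ≈ 3.54

From dP/dt = 0: 0.00619H* = 0.472, so H* = 76.3.
From dN/dt = 0: 0.686(1 - N*/375) = 0.00679·76.3, giving N* = 375·(1 - 0.755) = 92.
From dH/dt = 0: 0.00148·92 - 0.059 = 0.0218P*, so P* = 0.0771/0.0218 = 3.54.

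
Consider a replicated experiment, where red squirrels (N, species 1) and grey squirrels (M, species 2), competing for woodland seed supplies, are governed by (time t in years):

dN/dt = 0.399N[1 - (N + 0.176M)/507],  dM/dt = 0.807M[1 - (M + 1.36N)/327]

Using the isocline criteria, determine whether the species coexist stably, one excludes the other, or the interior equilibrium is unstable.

species 1 excludes species 2

Compare the nullcline intercepts: K1/α12 = 507/0.176 = 2880 > K2 = 327; K2/α21 = 327/1.36 = 240 < K1 = 507.
Since the inequalities point opposite ways, species 1 can invade but species 2 cannot.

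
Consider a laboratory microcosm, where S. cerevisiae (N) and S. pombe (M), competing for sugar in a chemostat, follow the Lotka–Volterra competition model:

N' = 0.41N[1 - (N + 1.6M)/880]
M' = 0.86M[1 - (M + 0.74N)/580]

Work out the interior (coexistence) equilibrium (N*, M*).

N* ≈ 261, M* ≈ 387

Setting both brackets to zero gives the nullclines N + 1.6M = 880 and 0.74N + M = 580.
Substituting M = 580 - 0.74N into the first: N(1 - 1.6·0.74) = 880 - 1.6·580.
So N* = -48/-0.184 = 261, and then M* = 580 - 0.74·261 = 387.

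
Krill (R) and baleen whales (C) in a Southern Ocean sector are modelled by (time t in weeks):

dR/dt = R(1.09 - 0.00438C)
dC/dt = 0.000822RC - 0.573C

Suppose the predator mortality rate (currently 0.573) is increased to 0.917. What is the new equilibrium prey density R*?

R* ≈ 1120

At the interior fixed point, setting dC/dt = 0 with C > 0 fixes R* = (predator death rate)/(RC coefficient) — independent of the other coefficients.
With the change, R* = 0.917/0.000822 = 1120; it rises from 697.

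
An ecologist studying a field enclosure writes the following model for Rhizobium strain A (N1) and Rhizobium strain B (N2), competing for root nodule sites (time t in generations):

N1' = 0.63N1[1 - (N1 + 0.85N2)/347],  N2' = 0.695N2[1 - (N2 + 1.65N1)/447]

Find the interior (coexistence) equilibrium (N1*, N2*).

Setting both brackets to zero gives the nullclines N1 + 0.85N2 = 347 and 1.65N1 + N2 = 447.
Substituting N2 = 447 - 1.65N1 into the first: N1(1 - 0.85·1.65) = 347 - 0.85·447.
So N1* = -32.9/-0.402 = 81.9, and then N2* = 447 - 1.65·81.9 = 312.

N1* ≈ 81.9, N2* ≈ 312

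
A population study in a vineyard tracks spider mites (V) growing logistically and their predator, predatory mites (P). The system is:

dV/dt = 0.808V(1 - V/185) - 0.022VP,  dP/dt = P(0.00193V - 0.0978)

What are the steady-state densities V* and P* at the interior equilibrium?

V* ≈ 50.7, P* ≈ 26.7

From dP/dt = 0 with P > 0: 0.00193V* = 0.0978, so V* = 50.7.
Substitute into dV/dt = 0: 0.808(1 - 50.7/185) = 0.022P*.
The bracket is 0.726, giving P* = 0.587/0.022 = 26.7.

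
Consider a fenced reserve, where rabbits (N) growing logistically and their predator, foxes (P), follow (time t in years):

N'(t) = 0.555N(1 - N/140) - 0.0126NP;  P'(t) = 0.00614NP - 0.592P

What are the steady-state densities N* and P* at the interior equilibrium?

N* ≈ 96.4, P* ≈ 13.7

From dP/dt = 0 with P > 0: 0.00614N* = 0.592, so N* = 96.4.
Substitute into dN/dt = 0: 0.555(1 - 96.4/140) = 0.0126P*.
The bracket is 0.311, giving P* = 0.173/0.0126 = 13.7.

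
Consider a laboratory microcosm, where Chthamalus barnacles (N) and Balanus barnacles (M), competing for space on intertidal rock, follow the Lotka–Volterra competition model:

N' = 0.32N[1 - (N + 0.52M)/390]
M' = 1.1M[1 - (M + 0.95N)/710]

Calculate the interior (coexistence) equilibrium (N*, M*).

Setting both brackets to zero gives the nullclines N + 0.52M = 390 and 0.95N + M = 710.
Substituting M = 710 - 0.95N into the first: N(1 - 0.52·0.95) = 390 - 0.52·710.
So N* = 20.8/0.506 = 41.1, and then M* = 710 - 0.95·41.1 = 671.

N* ≈ 41.1, M* ≈ 671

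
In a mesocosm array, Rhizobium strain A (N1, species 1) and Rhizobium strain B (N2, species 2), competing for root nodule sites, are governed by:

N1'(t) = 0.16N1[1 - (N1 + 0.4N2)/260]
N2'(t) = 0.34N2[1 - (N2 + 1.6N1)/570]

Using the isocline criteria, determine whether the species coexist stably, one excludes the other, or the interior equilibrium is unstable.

Compare the nullcline intercepts: K1/α12 = 260/0.4 = 650 > K2 = 570; K2/α21 = 570/1.6 = 356 > K1 = 260.
Since both inequalities hold, each species can invade when rare, so the interior equilibrium is stable.

stable coexistence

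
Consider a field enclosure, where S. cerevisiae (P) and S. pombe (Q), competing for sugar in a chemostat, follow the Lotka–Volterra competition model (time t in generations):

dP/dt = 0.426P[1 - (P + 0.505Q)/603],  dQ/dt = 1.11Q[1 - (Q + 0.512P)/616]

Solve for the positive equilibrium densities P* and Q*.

Setting both brackets to zero gives the nullclines P + 0.505Q = 603 and 0.512P + Q = 616.
Substituting Q = 616 - 0.512P into the first: P(1 - 0.505·0.512) = 603 - 0.505·616.
So P* = 292/0.741 = 394, and then Q* = 616 - 0.512·394 = 414.

P* ≈ 394, Q* ≈ 414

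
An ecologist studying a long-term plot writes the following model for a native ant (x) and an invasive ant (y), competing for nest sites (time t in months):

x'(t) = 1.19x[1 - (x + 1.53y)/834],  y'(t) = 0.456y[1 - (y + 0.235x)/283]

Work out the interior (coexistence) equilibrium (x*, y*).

x* ≈ 626, y* ≈ 136

Setting both brackets to zero gives the nullclines x + 1.53y = 834 and 0.235x + y = 283.
Substituting y = 283 - 0.235x into the first: x(1 - 1.53·0.235) = 834 - 1.53·283.
So x* = 401/0.64 = 626, and then y* = 283 - 0.235·626 = 136.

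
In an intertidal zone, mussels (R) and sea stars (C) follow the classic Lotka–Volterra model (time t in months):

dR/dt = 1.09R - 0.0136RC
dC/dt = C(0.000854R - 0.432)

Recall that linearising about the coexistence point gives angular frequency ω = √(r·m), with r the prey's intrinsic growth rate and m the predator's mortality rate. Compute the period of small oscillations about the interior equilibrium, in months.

T ≈ 9.16 months

Here r = 1.09 and m = 0.432, so r·m = 0.471.
ω = √0.471 = 0.686 per month, hence T = 2π/ω ≈ 9.16 months.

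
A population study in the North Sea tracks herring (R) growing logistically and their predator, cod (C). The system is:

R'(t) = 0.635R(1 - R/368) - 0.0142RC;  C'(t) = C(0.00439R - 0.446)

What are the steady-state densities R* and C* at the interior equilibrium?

R* ≈ 102, C* ≈ 32.4

From dC/dt = 0 with C > 0: 0.00439R* = 0.446, so R* = 102.
Substitute into dR/dt = 0: 0.635(1 - 102/368) = 0.0142C*.
The bracket is 0.724, giving C* = 0.46/0.0142 = 32.4.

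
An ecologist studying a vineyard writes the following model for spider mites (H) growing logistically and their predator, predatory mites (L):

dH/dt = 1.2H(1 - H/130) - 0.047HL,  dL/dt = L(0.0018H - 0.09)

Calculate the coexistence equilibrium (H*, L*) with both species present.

H* ≈ 50, L* ≈ 15.7

From dL/dt = 0 with L > 0: 0.0018H* = 0.09, so H* = 50.
Substitute into dH/dt = 0: 1.2(1 - 50/130) = 0.047L*.
The bracket is 0.615, giving L* = 0.738/0.047 = 15.7.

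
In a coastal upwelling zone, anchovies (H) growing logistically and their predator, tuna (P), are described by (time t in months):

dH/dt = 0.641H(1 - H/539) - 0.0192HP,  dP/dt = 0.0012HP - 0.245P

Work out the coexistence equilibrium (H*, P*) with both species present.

From dP/dt = 0 with P > 0: 0.0012H* = 0.245, so H* = 204.
Substitute into dH/dt = 0: 0.641(1 - 204/539) = 0.0192P*.
The bracket is 0.621, giving P* = 0.398/0.0192 = 20.7.

H* ≈ 204, P* ≈ 20.7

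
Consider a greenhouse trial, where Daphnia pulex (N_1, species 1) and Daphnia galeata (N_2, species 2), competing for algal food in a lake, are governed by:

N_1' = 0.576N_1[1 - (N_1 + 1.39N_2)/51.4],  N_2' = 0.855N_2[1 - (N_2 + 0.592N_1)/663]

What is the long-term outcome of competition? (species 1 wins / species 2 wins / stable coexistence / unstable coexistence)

Compare the nullcline intercepts: K1/α12 = 51.4/1.39 = 37 < K2 = 663; K2/α21 = 663/0.592 = 1120 > K1 = 51.4.
Since the inequalities point opposite ways, species 2 can invade but species 1 cannot.

species 2 excludes species 1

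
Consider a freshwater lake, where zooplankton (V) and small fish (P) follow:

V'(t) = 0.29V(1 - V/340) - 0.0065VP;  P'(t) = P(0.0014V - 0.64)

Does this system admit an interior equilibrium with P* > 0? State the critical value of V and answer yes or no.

Threshold V = 457; K < 457, so no, the predator goes extinct.

The predator equation gives dP/dt > 0 only when V > 0.64/0.0014 = 457.
Without the predator, V → K = 340. Since 340 < 457, the predator cannot invade.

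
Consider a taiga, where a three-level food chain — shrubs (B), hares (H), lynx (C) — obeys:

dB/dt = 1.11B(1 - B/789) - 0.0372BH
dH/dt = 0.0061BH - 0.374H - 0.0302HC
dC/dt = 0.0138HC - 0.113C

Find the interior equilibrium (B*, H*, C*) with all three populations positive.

B* ≈ 572, H* ≈ 8.19, C* ≈ 103

From dC/dt = 0: 0.0138H* = 0.113, so H* = 8.19.
From dB/dt = 0: 1.11(1 - B*/789) = 0.0372·8.19, giving B* = 789·(1 - 0.274) = 572.
From dH/dt = 0: 0.0061·572 - 0.374 = 0.0302C*, so C* = 3.12/0.0302 = 103.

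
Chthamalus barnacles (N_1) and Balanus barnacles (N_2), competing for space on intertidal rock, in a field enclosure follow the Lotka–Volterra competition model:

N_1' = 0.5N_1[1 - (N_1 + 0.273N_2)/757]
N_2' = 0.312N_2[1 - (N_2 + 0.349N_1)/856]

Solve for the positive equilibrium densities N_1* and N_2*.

N_1* ≈ 578, N_2* ≈ 654

Setting both brackets to zero gives the nullclines N_1 + 0.273N_2 = 757 and 0.349N_1 + N_2 = 856.
Substituting N_2 = 856 - 0.349N_1 into the first: N_1(1 - 0.273·0.349) = 757 - 0.273·856.
So N_1* = 523/0.905 = 578, and then N_2* = 856 - 0.349·578 = 654.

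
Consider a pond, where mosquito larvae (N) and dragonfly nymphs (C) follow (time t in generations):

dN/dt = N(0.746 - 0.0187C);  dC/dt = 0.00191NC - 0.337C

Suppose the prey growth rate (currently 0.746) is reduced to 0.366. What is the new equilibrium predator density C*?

C* ≈ 19.6

At the interior fixed point, setting dN/dt = 0 with N > 0 fixes C* = (prey growth rate)/(NC coefficient) — independent of the other coefficients.
With the change, C* = 0.366/0.0187 = 19.6; it falls from 39.9.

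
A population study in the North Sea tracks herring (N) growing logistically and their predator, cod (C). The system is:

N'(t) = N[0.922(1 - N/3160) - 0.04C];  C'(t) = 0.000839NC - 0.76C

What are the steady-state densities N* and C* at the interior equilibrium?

From dC/dt = 0 with C > 0: 0.000839N* = 0.76, so N* = 906.
Substitute into dN/dt = 0: 0.922(1 - 906/3160) = 0.04C*.
The bracket is 0.713, giving C* = 0.658/0.04 = 16.4.

N* ≈ 906, C* ≈ 16.4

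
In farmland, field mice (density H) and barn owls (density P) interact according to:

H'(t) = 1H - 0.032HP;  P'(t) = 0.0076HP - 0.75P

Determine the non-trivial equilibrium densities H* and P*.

Set dP/dt = 0 with P > 0: 0.0076H - 0.75 = 0, so H* = 0.75/0.0076 = 98.7.
Set dH/dt = 0 with H > 0: 1 - 0.032P = 0, so P* = 1/0.032 = 31.2.

H* ≈ 98.7, P* ≈ 31.2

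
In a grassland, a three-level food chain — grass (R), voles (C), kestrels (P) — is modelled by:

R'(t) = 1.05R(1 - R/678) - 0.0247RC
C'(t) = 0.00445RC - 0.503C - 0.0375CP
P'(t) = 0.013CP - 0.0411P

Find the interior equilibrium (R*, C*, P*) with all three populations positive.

R* ≈ 628, C* ≈ 3.16, P* ≈ 61.1

From dP/dt = 0: 0.013C* = 0.0411, so C* = 3.16.
From dR/dt = 0: 1.05(1 - R*/678) = 0.0247·3.16, giving R* = 678·(1 - 0.0744) = 628.
From dC/dt = 0: 0.00445·628 - 0.503 = 0.0375P*, so P* = 2.29/0.0375 = 61.1.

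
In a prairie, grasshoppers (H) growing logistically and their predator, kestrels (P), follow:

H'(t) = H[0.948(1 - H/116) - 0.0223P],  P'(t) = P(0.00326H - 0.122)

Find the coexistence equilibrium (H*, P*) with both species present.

H* ≈ 37.4, P* ≈ 28.8

From dP/dt = 0 with P > 0: 0.00326H* = 0.122, so H* = 37.4.
Substitute into dH/dt = 0: 0.948(1 - 37.4/116) = 0.0223P*.
The bracket is 0.677, giving P* = 0.642/0.0223 = 28.8.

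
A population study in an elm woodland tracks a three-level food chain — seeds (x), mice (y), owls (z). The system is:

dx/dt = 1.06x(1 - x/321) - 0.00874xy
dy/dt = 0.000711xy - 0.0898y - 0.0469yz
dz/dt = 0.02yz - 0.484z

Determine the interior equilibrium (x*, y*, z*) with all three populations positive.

From dz/dt = 0: 0.02y* = 0.484, so y* = 24.2.
From dx/dt = 0: 1.06(1 - x*/321) = 0.00874·24.2, giving x* = 321·(1 - 0.2) = 257.
From dy/dt = 0: 0.000711·257 - 0.0898 = 0.0469z*, so z* = 0.0929/0.0469 = 1.98.

x* ≈ 257, y* ≈ 24.2, z* ≈ 1.98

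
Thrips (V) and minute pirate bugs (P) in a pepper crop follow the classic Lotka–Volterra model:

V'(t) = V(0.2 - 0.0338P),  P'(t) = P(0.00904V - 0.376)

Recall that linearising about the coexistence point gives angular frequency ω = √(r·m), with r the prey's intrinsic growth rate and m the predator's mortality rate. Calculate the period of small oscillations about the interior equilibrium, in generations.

Here r = 0.2 and m = 0.376, so r·m = 0.0752.
ω = √0.0752 = 0.274 per generation, hence T = 2π/ω ≈ 22.9 generations.

T ≈ 22.9 generations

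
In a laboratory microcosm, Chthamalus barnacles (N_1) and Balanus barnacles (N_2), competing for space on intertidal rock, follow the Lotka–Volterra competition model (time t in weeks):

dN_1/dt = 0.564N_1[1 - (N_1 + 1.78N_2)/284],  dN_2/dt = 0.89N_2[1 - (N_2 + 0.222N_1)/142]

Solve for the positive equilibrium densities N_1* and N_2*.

N_1* ≈ 51.7, N_2* ≈ 131

Setting both brackets to zero gives the nullclines N_1 + 1.78N_2 = 284 and 0.222N_1 + N_2 = 142.
Substituting N_2 = 142 - 0.222N_1 into the first: N_1(1 - 1.78·0.222) = 284 - 1.78·142.
So N_1* = 31.2/0.605 = 51.7, and then N_2* = 142 - 0.222·51.7 = 131.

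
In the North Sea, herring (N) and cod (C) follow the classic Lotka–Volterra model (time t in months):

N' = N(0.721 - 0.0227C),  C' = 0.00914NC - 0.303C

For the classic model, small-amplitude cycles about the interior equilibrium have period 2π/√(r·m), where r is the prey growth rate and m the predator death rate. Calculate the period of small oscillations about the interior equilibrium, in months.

Here r = 0.721 and m = 0.303, so r·m = 0.218.
ω = √0.218 = 0.467 per month, hence T = 2π/ω ≈ 13.4 months.

T ≈ 13.4 months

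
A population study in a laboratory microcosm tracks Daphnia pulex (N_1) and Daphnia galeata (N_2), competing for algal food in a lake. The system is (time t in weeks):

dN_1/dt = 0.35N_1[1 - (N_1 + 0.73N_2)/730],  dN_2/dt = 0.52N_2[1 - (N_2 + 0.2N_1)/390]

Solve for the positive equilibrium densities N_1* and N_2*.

Setting both brackets to zero gives the nullclines N_1 + 0.73N_2 = 730 and 0.2N_1 + N_2 = 390.
Substituting N_2 = 390 - 0.2N_1 into the first: N_1(1 - 0.73·0.2) = 730 - 0.73·390.
So N_1* = 445/0.854 = 521, and then N_2* = 390 - 0.2·521 = 286.

N_1* ≈ 521, N_2* ≈ 286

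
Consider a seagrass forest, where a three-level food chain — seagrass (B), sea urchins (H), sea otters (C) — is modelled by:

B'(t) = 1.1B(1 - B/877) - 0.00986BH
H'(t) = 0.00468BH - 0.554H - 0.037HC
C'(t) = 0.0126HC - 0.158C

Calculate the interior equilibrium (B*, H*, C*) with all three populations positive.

B* ≈ 778, H* ≈ 12.5, C* ≈ 83.5

From dC/dt = 0: 0.0126H* = 0.158, so H* = 12.5.
From dB/dt = 0: 1.1(1 - B*/877) = 0.00986·12.5, giving B* = 877·(1 - 0.112) = 778.
From dH/dt = 0: 0.00468·778 - 0.554 = 0.037C*, so C* = 3.09/0.037 = 83.5.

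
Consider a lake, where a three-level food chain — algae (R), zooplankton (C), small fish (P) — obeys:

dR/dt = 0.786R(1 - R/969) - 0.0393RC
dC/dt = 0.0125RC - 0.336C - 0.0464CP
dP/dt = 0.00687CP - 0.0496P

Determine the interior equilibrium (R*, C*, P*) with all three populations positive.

R* ≈ 619, C* ≈ 7.22, P* ≈ 160

From dP/dt = 0: 0.00687C* = 0.0496, so C* = 7.22.
From dR/dt = 0: 0.786(1 - R*/969) = 0.0393·7.22, giving R* = 969·(1 - 0.361) = 619.
From dC/dt = 0: 0.0125·619 - 0.336 = 0.0464P*, so P* = 7.4/0.0464 = 160.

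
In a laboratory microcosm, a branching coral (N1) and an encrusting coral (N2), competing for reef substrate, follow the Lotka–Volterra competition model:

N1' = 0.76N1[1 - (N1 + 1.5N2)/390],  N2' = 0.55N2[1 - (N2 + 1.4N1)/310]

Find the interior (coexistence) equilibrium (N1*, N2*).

Setting both brackets to zero gives the nullclines N1 + 1.5N2 = 390 and 1.4N1 + N2 = 310.
Substituting N2 = 310 - 1.4N1 into the first: N1(1 - 1.5·1.4) = 390 - 1.5·310.
So N1* = -75/-1.1 = 68.2, and then N2* = 310 - 1.4·68.2 = 215.

N1* ≈ 68.2, N2* ≈ 215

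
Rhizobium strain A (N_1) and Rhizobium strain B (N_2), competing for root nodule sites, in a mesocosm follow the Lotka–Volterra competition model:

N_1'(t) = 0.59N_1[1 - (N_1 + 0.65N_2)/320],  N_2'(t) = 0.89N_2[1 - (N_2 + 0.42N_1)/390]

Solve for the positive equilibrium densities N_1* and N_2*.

Setting both brackets to zero gives the nullclines N_1 + 0.65N_2 = 320 and 0.42N_1 + N_2 = 390.
Substituting N_2 = 390 - 0.42N_1 into the first: N_1(1 - 0.65·0.42) = 320 - 0.65·390.
So N_1* = 66.5/0.727 = 91.5, and then N_2* = 390 - 0.42·91.5 = 352.

N_1* ≈ 91.5, N_2* ≈ 352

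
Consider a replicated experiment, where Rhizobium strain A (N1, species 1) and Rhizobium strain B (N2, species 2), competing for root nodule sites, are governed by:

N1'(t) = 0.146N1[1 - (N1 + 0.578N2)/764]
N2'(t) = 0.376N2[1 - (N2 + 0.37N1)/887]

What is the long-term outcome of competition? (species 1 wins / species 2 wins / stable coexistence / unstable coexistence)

Compare the nullcline intercepts: K1/α12 = 764/0.578 = 1320 > K2 = 887; K2/α21 = 887/0.37 = 2400 > K1 = 764.
Since both inequalities hold, each species can invade when rare, so the interior equilibrium is stable.

stable coexistence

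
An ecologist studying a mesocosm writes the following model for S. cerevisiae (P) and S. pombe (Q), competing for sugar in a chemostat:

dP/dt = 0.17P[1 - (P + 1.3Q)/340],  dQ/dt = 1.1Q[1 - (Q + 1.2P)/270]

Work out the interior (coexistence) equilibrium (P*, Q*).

P* ≈ 19.6, Q* ≈ 246

Setting both brackets to zero gives the nullclines P + 1.3Q = 340 and 1.2P + Q = 270.
Substituting Q = 270 - 1.2P into the first: P(1 - 1.3·1.2) = 340 - 1.3·270.
So P* = -11/-0.56 = 19.6, and then Q* = 270 - 1.2·19.6 = 246.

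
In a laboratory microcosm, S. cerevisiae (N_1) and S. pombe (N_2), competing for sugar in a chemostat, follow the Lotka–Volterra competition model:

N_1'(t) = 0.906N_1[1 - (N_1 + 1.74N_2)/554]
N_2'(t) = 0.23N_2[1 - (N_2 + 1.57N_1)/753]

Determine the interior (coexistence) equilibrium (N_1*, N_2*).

N_1* ≈ 437, N_2* ≈ 67.4

Setting both brackets to zero gives the nullclines N_1 + 1.74N_2 = 554 and 1.57N_1 + N_2 = 753.
Substituting N_2 = 753 - 1.57N_1 into the first: N_1(1 - 1.74·1.57) = 554 - 1.74·753.
So N_1* = -756/-1.73 = 437, and then N_2* = 753 - 1.57·437 = 67.4.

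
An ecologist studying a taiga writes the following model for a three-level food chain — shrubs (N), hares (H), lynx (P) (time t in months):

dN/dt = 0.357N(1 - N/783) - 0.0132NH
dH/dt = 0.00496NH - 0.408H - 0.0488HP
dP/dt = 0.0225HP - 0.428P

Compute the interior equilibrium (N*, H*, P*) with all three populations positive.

N* ≈ 232, H* ≈ 19, P* ≈ 15.2

From dP/dt = 0: 0.0225H* = 0.428, so H* = 19.
From dN/dt = 0: 0.357(1 - N*/783) = 0.0132·19, giving N* = 783·(1 - 0.703) = 232.
From dH/dt = 0: 0.00496·232 - 0.408 = 0.0488P*, so P* = 0.744/0.0488 = 15.2.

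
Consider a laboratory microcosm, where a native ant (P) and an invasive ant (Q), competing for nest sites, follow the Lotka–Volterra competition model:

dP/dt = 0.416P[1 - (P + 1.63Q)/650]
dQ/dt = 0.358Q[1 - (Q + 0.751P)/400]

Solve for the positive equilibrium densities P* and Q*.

P* ≈ 8.92, Q* ≈ 393

Setting both brackets to zero gives the nullclines P + 1.63Q = 650 and 0.751P + Q = 400.
Substituting Q = 400 - 0.751P into the first: P(1 - 1.63·0.751) = 650 - 1.63·400.
So P* = -2/-0.224 = 8.92, and then Q* = 400 - 0.751·8.92 = 393.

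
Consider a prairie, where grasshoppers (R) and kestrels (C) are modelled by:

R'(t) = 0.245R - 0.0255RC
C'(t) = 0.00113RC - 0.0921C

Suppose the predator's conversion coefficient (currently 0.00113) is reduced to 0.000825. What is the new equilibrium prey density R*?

At the interior fixed point, setting dC/dt = 0 with C > 0 fixes R* = (predator death rate)/(RC coefficient) — independent of the other coefficients.
With the change, R* = 0.0921/0.000825 = 112; it rises from 81.5.

R* ≈ 112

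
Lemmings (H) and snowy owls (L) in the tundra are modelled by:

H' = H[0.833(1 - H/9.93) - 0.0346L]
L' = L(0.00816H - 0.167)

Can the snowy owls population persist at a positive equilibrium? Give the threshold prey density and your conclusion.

The predator equation gives dL/dt > 0 only when H > 0.167/0.00816 = 20.5.
Without the predator, H → K = 9.93. Since 9.93 < 20.5, the predator cannot invade.

Threshold H = 20.5; K < 20.5, so no, the predator goes extinct.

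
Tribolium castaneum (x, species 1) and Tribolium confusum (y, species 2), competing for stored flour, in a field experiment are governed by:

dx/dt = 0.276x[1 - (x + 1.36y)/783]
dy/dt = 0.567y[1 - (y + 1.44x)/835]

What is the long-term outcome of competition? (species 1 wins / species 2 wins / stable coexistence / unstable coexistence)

unstable coexistence (outcome depends on initial conditions)

Compare the nullcline intercepts: K1/α12 = 783/1.36 = 576 < K2 = 835; K2/α21 = 835/1.44 = 580 < K1 = 783.
Since both are reversed, neither can invade when rare; the interior point is a saddle.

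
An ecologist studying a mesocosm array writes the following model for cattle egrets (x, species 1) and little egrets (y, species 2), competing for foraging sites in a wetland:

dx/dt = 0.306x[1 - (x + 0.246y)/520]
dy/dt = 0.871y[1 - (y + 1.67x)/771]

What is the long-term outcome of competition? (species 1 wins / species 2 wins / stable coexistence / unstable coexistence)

species 1 excludes species 2

Compare the nullcline intercepts: K1/α12 = 520/0.246 = 2110 > K2 = 771; K2/α21 = 771/1.67 = 462 < K1 = 520.
Since the inequalities point opposite ways, species 1 can invade but species 2 cannot.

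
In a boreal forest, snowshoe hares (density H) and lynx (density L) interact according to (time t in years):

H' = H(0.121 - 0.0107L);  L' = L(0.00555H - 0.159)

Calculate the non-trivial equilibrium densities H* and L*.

H* ≈ 28.6, L* ≈ 11.3

Set dL/dt = 0 with L > 0: 0.00555H - 0.159 = 0, so H* = 0.159/0.00555 = 28.6.
Set dH/dt = 0 with H > 0: 0.121 - 0.0107L = 0, so L* = 0.121/0.0107 = 11.3.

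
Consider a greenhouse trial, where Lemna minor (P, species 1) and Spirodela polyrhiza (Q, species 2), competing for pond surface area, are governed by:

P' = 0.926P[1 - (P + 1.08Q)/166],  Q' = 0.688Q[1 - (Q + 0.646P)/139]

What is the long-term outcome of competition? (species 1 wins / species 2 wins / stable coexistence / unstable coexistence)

stable coexistence

Compare the nullcline intercepts: K1/α12 = 166/1.08 = 154 > K2 = 139; K2/α21 = 139/0.646 = 215 > K1 = 166.
Since both inequalities hold, each species can invade when rare, so the interior equilibrium is stable.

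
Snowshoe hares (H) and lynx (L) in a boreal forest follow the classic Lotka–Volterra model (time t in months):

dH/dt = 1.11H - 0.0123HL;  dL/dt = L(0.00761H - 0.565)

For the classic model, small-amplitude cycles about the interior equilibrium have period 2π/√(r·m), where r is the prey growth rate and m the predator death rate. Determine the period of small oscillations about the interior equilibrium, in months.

T ≈ 7.93 months

Here r = 1.11 and m = 0.565, so r·m = 0.627.
ω = √0.627 = 0.792 per month, hence T = 2π/ω ≈ 7.93 months.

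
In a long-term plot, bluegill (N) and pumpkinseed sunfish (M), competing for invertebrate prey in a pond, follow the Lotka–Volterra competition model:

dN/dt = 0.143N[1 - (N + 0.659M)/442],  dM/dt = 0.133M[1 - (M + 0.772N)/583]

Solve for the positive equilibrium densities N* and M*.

Setting both brackets to zero gives the nullclines N + 0.659M = 442 and 0.772N + M = 583.
Substituting M = 583 - 0.772N into the first: N(1 - 0.659·0.772) = 442 - 0.659·583.
So N* = 57.8/0.491 = 118, and then M* = 583 - 0.772·118 = 492.

N* ≈ 118, M* ≈ 492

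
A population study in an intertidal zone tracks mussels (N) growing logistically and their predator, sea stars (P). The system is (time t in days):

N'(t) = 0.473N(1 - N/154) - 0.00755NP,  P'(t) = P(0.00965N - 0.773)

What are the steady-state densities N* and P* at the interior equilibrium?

N* ≈ 80.1, P* ≈ 30.1

From dP/dt = 0 with P > 0: 0.00965N* = 0.773, so N* = 80.1.
Substitute into dN/dt = 0: 0.473(1 - 80.1/154) = 0.00755P*.
The bracket is 0.48, giving P* = 0.227/0.00755 = 30.1.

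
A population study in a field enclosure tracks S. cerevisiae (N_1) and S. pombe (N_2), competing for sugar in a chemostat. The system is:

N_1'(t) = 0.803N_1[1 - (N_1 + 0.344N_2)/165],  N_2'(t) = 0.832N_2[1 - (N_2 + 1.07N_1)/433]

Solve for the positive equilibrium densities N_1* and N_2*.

N_1* ≈ 25.4, N_2* ≈ 406

Setting both brackets to zero gives the nullclines N_1 + 0.344N_2 = 165 and 1.07N_1 + N_2 = 433.
Substituting N_2 = 433 - 1.07N_1 into the first: N_1(1 - 0.344·1.07) = 165 - 0.344·433.
So N_1* = 16/0.632 = 25.4, and then N_2* = 433 - 1.07·25.4 = 406.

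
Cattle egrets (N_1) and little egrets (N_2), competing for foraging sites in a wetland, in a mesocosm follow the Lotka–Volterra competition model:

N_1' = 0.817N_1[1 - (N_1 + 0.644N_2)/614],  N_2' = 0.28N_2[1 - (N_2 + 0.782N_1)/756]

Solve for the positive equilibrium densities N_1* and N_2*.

N_1* ≈ 256, N_2* ≈ 556

Setting both brackets to zero gives the nullclines N_1 + 0.644N_2 = 614 and 0.782N_1 + N_2 = 756.
Substituting N_2 = 756 - 0.782N_1 into the first: N_1(1 - 0.644·0.782) = 614 - 0.644·756.
So N_1* = 127/0.496 = 256, and then N_2* = 756 - 0.782·256 = 556.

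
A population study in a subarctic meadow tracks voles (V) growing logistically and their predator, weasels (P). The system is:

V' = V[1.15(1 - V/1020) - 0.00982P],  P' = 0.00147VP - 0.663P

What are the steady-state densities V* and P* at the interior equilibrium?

V* ≈ 451, P* ≈ 65.3

From dP/dt = 0 with P > 0: 0.00147V* = 0.663, so V* = 451.
Substitute into dV/dt = 0: 1.15(1 - 451/1020) = 0.00982P*.
The bracket is 0.558, giving P* = 0.641/0.00982 = 65.3.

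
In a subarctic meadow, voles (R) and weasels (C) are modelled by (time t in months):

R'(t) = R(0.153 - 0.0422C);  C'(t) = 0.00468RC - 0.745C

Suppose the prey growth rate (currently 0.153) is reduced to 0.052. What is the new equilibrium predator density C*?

At the interior fixed point, setting dR/dt = 0 with R > 0 fixes C* = (prey growth rate)/(RC coefficient) — independent of the other coefficients.
With the change, C* = 0.052/0.0422 = 1.23; it falls from 3.63.

C* ≈ 1.23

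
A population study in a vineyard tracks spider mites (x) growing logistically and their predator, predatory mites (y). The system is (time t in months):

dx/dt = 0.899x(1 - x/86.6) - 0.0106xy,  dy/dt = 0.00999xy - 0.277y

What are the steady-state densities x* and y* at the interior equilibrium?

x* ≈ 27.7, y* ≈ 57.7

From dy/dt = 0 with y > 0: 0.00999x* = 0.277, so x* = 27.7.
Substitute into dx/dt = 0: 0.899(1 - 27.7/86.6) = 0.0106y*.
The bracket is 0.68, giving y* = 0.611/0.0106 = 57.7.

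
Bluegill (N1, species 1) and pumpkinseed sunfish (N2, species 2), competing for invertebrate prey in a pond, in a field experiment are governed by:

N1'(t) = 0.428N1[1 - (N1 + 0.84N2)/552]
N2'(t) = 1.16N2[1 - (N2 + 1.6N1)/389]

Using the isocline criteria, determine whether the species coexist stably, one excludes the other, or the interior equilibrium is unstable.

species 1 excludes species 2

Compare the nullcline intercepts: K1/α12 = 552/0.84 = 657 > K2 = 389; K2/α21 = 389/1.6 = 243 < K1 = 552.
Since the inequalities point opposite ways, species 1 can invade but species 2 cannot.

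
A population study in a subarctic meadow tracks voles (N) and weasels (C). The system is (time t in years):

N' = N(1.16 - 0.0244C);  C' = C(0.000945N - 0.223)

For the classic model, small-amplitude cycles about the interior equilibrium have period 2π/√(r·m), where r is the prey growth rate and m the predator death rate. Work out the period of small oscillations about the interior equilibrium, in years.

Here r = 1.16 and m = 0.223, so r·m = 0.259.
ω = √0.259 = 0.509 per year, hence T = 2π/ω ≈ 12.4 years.

T ≈ 12.4 years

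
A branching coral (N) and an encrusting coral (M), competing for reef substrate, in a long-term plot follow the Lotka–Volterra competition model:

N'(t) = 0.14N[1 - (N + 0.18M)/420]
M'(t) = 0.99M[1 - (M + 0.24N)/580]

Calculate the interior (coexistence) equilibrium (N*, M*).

Setting both brackets to zero gives the nullclines N + 0.18M = 420 and 0.24N + M = 580.
Substituting M = 580 - 0.24N into the first: N(1 - 0.18·0.24) = 420 - 0.18·580.
So N* = 316/0.957 = 330, and then M* = 580 - 0.24·330 = 501.

N* ≈ 330, M* ≈ 501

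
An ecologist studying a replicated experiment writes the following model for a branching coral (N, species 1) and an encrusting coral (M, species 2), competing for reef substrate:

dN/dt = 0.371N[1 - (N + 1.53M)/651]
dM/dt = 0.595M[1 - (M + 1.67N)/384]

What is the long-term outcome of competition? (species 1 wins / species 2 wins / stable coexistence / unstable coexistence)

species 1 excludes species 2

Compare the nullcline intercepts: K1/α12 = 651/1.53 = 425 > K2 = 384; K2/α21 = 384/1.67 = 230 < K1 = 651.
Since the inequalities point opposite ways, species 1 can invade but species 2 cannot.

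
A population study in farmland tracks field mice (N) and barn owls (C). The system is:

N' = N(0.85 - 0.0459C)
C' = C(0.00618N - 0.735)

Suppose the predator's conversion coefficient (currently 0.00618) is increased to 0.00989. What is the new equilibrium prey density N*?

At the interior fixed point, setting dC/dt = 0 with C > 0 fixes N* = (predator death rate)/(NC coefficient) — independent of the other coefficients.
With the change, N* = 0.735/0.00989 = 74.3; it falls from 119.

N* ≈ 74.3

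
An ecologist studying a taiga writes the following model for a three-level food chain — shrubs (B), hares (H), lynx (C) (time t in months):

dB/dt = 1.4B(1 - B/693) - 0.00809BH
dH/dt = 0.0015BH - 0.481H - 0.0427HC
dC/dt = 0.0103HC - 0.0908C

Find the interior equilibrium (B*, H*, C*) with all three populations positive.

From dC/dt = 0: 0.0103H* = 0.0908, so H* = 8.82.
From dB/dt = 0: 1.4(1 - B*/693) = 0.00809·8.82, giving B* = 693·(1 - 0.0509) = 658.
From dH/dt = 0: 0.0015·658 - 0.481 = 0.0427C*, so C* = 0.506/0.0427 = 11.8.

B* ≈ 658, H* ≈ 8.82, C* ≈ 11.8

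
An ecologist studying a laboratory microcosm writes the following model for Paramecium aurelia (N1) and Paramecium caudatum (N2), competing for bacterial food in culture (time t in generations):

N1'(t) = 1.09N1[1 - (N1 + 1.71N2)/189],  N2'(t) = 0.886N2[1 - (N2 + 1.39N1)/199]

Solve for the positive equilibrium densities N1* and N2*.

N1* ≈ 110, N2* ≈ 46.3

Setting both brackets to zero gives the nullclines N1 + 1.71N2 = 189 and 1.39N1 + N2 = 199.
Substituting N2 = 199 - 1.39N1 into the first: N1(1 - 1.71·1.39) = 189 - 1.71·199.
So N1* = -151/-1.38 = 110, and then N2* = 199 - 1.39·110 = 46.3.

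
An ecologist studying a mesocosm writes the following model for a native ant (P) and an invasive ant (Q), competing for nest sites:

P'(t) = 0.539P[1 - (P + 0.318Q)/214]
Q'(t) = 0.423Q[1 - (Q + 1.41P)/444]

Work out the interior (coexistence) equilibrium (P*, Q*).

Setting both brackets to zero gives the nullclines P + 0.318Q = 214 and 1.41P + Q = 444.
Substituting Q = 444 - 1.41P into the first: P(1 - 0.318·1.41) = 214 - 0.318·444.
So P* = 72.8/0.552 = 132, and then Q* = 444 - 1.41·132 = 258.

P* ≈ 132, Q* ≈ 258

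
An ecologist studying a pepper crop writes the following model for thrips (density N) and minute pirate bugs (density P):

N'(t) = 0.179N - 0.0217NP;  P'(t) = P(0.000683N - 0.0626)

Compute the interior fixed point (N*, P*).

Set dP/dt = 0 with P > 0: 0.000683N - 0.0626 = 0, so N* = 0.0626/0.000683 = 91.7.
Set dN/dt = 0 with N > 0: 0.179 - 0.0217P = 0, so P* = 0.179/0.0217 = 8.25.

N* ≈ 91.7, P* ≈ 8.25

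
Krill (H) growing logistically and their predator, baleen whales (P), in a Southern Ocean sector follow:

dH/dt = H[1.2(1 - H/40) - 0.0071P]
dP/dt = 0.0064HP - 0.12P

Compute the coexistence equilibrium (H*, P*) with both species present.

H* ≈ 18.8, P* ≈ 89.8

From dP/dt = 0 with P > 0: 0.0064H* = 0.12, so H* = 18.8.
Substitute into dH/dt = 0: 1.2(1 - 18.8/40) = 0.0071P*.
The bracket is 0.531, giving P* = 0.637/0.0071 = 89.8.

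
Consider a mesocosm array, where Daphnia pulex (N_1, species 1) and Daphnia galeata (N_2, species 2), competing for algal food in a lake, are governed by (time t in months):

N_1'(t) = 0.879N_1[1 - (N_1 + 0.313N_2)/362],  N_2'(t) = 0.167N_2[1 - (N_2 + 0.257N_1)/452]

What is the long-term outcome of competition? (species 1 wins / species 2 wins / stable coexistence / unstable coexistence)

stable coexistence

Compare the nullcline intercepts: K1/α12 = 362/0.313 = 1160 > K2 = 452; K2/α21 = 452/0.257 = 1760 > K1 = 362.
Since both inequalities hold, each species can invade when rare, so the interior equilibrium is stable.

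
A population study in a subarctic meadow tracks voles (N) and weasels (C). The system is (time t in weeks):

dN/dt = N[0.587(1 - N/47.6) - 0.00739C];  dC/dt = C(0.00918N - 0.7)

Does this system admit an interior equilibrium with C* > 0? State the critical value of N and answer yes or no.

Threshold N = 76.3; K < 76.3, so no, the predator goes extinct.

The predator equation gives dC/dt > 0 only when N > 0.7/0.00918 = 76.3.
Without the predator, N → K = 47.6. Since 47.6 < 76.3, the predator cannot invade.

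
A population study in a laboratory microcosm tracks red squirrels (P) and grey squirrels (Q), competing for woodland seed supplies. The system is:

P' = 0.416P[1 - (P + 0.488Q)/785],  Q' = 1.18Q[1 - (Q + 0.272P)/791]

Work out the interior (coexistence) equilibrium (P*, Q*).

Setting both brackets to zero gives the nullclines P + 0.488Q = 785 and 0.272P + Q = 791.
Substituting Q = 791 - 0.272P into the first: P(1 - 0.488·0.272) = 785 - 0.488·791.
So P* = 399/0.867 = 460, and then Q* = 791 - 0.272·460 = 666.

P* ≈ 460, Q* ≈ 666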